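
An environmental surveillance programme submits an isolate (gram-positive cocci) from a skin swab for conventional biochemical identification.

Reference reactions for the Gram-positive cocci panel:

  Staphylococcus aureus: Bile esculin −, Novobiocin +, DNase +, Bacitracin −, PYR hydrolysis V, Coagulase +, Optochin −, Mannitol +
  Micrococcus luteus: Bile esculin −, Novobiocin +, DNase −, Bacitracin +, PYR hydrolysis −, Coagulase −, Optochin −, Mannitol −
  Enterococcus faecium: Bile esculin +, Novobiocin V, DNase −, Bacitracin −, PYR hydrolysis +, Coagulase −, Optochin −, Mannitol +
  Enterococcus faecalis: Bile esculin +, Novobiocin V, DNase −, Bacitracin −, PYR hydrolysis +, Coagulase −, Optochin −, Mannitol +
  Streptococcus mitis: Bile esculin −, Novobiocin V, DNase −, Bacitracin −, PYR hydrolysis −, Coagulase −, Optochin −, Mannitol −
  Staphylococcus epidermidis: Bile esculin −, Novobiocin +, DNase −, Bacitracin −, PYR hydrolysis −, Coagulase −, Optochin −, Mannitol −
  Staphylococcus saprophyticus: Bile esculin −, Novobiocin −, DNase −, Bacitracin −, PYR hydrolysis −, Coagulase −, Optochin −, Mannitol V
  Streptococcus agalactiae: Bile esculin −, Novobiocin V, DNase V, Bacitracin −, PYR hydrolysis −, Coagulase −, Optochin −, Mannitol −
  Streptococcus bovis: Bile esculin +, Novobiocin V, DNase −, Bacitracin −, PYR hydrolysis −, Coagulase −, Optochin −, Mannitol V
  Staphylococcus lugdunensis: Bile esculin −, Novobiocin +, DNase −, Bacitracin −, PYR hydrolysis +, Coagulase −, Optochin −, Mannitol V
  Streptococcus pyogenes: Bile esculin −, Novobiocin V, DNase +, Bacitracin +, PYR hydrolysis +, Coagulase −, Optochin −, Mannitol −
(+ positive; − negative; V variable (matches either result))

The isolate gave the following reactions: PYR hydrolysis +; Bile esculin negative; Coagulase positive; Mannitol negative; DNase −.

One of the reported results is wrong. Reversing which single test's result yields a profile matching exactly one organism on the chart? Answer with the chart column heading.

Coagulase

As reported, no row in the chart matches all 5 reactions.
Reversing Bile esculin → still no organism matches.
Reversing Coagulase (to −) → unique match: Staphylococcus lugdunensis.
Reversing DNase → still no organism matches.
Reversing PYR hydrolysis → still no organism matches.
Reversing Mannitol → still no organism matches.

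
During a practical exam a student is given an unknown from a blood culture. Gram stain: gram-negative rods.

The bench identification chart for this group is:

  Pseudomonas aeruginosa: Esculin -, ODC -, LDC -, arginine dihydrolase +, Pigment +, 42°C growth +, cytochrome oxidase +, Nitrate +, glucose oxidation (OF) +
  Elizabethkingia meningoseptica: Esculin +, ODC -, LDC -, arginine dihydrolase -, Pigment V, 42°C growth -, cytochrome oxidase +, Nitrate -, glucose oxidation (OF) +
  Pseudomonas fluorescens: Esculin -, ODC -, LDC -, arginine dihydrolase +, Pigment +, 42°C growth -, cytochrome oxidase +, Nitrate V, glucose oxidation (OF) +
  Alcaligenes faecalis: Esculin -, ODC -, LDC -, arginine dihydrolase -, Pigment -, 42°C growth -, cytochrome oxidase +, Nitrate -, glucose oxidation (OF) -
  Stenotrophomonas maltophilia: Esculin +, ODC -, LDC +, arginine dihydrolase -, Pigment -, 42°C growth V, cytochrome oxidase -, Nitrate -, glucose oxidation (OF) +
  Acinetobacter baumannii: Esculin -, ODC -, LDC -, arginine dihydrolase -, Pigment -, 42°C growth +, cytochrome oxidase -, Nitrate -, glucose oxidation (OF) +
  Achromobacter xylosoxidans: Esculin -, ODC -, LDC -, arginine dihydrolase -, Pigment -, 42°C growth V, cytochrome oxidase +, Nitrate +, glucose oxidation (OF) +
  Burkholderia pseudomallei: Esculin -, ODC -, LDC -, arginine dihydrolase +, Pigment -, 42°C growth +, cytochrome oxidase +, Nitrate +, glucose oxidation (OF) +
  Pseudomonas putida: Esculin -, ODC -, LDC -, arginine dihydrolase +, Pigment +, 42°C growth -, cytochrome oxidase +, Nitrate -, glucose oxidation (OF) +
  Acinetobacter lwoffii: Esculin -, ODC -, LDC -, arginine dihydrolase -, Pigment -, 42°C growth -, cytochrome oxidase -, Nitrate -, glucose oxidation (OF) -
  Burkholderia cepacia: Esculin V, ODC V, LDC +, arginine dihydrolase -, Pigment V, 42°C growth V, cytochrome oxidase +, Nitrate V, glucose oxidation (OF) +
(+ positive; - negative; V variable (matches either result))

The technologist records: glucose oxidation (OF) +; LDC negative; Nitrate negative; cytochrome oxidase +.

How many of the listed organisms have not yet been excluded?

3

Nitrate -: excludes Pseudomonas aeruginosa, Achromobacter xylosoxidans, Burkholderia pseudomallei — 8 left.
glucose oxidation (OF) +: excludes Alcaligenes faecalis, Acinetobacter lwoffii — 6 left.
cytochrome oxidase +: excludes Stenotrophomonas maltophilia, Acinetobacter baumannii — 4 left.
LDC -: excludes Burkholderia cepacia — 3 left.
Still consistent: Elizabethkingia meningoseptica, Pseudomonas fluorescens, Pseudomonas putida.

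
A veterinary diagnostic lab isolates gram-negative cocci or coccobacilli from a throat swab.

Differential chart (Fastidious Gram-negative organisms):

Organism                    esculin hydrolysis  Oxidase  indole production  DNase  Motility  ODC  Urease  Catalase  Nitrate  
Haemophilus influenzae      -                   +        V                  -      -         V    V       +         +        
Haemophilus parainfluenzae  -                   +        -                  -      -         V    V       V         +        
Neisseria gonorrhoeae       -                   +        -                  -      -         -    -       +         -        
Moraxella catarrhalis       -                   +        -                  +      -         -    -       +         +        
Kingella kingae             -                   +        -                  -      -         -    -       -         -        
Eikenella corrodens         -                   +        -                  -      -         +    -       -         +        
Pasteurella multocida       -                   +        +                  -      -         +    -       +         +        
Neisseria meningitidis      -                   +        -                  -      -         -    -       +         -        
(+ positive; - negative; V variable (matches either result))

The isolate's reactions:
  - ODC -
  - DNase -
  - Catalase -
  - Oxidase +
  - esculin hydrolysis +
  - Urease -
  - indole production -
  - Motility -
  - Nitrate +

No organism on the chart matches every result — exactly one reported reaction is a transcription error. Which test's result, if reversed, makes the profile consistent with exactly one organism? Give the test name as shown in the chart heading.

esculin hydrolysis

As reported, no row in the chart matches all 9 reactions.
Reversing DNase → still no organism matches.
Reversing Oxidase → still no organism matches.
Reversing ODC → still no organism matches.
Reversing Urease → still no organism matches.
Reversing indole production → still no organism matches.
Reversing Nitrate → still no organism matches.
Reversing Catalase → still no organism matches.
Reversing esculin hydrolysis (to -) → unique match: Haemophilus parainfluenzae.
Reversing Motility → still no organism matches.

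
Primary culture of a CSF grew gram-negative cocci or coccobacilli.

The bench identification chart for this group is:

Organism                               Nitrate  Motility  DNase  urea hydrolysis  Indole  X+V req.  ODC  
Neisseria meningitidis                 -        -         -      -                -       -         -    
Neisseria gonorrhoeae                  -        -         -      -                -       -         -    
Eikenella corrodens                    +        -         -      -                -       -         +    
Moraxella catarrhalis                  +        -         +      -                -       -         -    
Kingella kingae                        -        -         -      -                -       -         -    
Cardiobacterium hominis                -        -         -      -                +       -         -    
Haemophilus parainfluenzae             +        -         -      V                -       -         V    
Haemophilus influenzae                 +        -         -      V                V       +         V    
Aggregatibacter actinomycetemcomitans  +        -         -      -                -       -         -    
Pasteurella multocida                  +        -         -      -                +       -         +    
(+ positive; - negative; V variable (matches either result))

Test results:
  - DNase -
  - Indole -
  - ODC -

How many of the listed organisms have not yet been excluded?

6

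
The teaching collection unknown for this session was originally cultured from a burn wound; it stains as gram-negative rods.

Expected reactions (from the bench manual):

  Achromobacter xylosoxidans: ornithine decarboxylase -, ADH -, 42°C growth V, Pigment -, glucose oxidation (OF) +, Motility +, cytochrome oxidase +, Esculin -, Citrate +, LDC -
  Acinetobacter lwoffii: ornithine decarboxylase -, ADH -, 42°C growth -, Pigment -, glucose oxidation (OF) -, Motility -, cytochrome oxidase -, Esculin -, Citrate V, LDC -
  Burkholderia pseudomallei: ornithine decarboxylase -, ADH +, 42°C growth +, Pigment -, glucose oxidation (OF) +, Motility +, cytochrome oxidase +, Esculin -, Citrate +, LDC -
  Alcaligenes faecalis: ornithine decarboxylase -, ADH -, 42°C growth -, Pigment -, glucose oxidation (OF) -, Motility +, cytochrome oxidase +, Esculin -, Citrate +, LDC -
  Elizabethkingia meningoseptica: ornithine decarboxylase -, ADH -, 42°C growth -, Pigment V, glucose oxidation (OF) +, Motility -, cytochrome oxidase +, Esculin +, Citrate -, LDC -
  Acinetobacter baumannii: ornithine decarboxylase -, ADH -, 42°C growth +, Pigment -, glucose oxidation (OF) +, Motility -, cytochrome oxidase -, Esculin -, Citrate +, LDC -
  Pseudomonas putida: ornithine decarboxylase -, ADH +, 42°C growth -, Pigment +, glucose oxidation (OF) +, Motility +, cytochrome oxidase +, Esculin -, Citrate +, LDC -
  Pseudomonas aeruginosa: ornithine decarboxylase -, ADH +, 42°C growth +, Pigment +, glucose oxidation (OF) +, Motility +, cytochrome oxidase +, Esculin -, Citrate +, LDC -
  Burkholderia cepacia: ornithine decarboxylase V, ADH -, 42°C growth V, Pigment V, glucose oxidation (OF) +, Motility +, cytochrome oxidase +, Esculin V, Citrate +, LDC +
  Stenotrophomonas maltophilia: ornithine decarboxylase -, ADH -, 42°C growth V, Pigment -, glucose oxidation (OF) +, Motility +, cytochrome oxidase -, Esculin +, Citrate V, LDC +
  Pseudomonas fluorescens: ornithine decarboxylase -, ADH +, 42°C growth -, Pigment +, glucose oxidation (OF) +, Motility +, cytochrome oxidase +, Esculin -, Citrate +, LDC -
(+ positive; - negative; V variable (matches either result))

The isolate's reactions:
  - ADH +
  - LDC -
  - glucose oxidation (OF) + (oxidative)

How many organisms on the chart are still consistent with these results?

LDC -: excludes Burkholderia cepacia, Stenotrophomonas maltophilia — 9 left.
ADH +: excludes 5 organisms — 4 left.
glucose oxidation (OF) +: all 4 remaining candidates are consistent.
Still consistent: Burkholderia pseudomallei, Pseudomonas aeruginosa, Pseudomonas fluorescens, Pseudomonas putida.

4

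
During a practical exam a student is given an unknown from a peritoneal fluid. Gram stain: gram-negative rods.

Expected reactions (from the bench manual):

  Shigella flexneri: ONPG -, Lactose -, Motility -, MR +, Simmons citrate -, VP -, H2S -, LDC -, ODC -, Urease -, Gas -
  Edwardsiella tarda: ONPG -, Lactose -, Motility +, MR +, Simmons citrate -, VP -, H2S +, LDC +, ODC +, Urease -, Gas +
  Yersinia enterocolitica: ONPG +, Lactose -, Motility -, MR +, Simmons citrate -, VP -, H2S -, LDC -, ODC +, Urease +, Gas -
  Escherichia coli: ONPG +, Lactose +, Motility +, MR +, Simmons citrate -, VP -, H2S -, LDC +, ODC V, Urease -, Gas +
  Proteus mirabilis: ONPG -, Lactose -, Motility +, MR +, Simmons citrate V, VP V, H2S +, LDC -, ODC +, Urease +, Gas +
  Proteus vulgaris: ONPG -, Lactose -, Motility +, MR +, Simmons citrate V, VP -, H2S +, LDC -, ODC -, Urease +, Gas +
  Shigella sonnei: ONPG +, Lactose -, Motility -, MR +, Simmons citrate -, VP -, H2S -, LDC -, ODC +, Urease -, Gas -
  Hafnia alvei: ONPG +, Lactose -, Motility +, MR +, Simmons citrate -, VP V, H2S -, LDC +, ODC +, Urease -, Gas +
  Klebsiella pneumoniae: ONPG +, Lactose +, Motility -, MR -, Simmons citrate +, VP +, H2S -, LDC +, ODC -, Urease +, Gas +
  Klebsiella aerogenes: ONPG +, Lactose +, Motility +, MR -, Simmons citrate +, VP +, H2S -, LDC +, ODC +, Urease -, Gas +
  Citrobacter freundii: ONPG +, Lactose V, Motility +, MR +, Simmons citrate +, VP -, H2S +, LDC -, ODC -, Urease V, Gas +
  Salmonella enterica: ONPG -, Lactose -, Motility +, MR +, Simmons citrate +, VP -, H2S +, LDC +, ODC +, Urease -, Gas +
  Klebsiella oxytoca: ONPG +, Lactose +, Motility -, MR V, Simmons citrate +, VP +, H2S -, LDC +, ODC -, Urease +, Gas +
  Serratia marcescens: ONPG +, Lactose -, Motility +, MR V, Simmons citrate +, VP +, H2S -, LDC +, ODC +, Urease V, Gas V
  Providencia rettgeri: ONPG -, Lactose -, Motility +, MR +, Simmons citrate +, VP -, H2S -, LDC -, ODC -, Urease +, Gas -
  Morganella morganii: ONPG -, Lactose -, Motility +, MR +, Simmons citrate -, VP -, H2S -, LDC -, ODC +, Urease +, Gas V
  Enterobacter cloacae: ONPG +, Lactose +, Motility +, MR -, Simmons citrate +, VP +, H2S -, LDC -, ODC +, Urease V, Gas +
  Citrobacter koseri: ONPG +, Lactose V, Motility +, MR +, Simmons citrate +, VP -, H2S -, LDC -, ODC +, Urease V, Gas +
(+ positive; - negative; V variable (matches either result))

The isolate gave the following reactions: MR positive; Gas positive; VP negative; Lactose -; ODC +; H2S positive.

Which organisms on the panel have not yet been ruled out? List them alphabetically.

Edwardsiella tarda, Proteus mirabilis, Salmonella enterica

Lactose -: excludes 5 organisms — 13 left.
ODC +: excludes Shigella flexneri, Proteus vulgaris, Citrobacter freundii, Providencia rettgeri — 9 left.
MR +: all 9 remaining candidates are consistent.
Gas +: excludes Yersinia enterocolitica, Shigella sonnei — 7 left.
VP -: excludes Serratia marcescens — 6 left.
H2S +: excludes Hafnia alvei, Morganella morganii, Citrobacter koseri — 3 left.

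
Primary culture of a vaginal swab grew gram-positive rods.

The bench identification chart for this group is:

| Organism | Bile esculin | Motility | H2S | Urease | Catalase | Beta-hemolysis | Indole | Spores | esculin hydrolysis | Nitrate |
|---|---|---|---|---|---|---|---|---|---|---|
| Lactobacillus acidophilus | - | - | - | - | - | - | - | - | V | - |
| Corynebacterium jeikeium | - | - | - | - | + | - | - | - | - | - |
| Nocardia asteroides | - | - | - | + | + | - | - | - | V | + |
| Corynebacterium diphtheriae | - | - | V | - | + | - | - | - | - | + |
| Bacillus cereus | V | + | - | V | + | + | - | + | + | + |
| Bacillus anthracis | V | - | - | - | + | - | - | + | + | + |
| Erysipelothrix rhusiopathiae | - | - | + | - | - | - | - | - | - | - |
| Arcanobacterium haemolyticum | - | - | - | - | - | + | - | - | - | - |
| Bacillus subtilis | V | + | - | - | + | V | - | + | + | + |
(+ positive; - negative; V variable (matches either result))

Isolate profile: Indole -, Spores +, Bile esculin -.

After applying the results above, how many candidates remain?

3

Spores +: excludes 6 organisms — 3 left.
Bile esculin -: all 3 remaining candidates are consistent.
Indole -: all 3 remaining candidates are consistent.
Still consistent: Bacillus anthracis, Bacillus cereus, Bacillus subtilis.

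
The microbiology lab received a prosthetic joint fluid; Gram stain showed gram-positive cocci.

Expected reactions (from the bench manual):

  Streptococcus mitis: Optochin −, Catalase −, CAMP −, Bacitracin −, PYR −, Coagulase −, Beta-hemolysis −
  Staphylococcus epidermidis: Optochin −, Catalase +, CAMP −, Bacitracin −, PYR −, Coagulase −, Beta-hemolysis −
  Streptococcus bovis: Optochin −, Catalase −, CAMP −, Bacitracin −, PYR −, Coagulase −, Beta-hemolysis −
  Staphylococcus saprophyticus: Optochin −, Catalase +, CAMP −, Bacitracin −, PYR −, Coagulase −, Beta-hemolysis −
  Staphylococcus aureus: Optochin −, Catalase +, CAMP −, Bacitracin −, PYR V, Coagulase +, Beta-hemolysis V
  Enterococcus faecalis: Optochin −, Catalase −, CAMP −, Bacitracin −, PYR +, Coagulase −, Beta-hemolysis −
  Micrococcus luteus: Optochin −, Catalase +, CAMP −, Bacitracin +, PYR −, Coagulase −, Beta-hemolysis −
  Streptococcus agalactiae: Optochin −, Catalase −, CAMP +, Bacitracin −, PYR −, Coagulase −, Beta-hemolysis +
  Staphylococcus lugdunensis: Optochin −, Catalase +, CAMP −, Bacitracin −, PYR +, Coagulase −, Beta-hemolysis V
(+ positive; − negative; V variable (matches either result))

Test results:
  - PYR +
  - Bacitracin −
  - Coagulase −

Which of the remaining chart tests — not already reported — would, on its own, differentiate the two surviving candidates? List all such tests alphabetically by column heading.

Catalase

Coagulase −: excludes Staphylococcus aureus — 8 left.
PYR +: excludes 6 organisms — 2 left.
Bacitracin −: all 2 remaining candidates are consistent.
Two candidates remain: Enterococcus faecalis and Staphylococcus lugdunensis.
  Optochin: − vs − — same for both, does not separate.
  Catalase: Enterococcus faecalis −, Staphylococcus lugdunensis + — discriminates.
  CAMP: − vs − — same for both, does not separate.
  Beta-hemolysis: − vs V — variable for at least one, does not separate.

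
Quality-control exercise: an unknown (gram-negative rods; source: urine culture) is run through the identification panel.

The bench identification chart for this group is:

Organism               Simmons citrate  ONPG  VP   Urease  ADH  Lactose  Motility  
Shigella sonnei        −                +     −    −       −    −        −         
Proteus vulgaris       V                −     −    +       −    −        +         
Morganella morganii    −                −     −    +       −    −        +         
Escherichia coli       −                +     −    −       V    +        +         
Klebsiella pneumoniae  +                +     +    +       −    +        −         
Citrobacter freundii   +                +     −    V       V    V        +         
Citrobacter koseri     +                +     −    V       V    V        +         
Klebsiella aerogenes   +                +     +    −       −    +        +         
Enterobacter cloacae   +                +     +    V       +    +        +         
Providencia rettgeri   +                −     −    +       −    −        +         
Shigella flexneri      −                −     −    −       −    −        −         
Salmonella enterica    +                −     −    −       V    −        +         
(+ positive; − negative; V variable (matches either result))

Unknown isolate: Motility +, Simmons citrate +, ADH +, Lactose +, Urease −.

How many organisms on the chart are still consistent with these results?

3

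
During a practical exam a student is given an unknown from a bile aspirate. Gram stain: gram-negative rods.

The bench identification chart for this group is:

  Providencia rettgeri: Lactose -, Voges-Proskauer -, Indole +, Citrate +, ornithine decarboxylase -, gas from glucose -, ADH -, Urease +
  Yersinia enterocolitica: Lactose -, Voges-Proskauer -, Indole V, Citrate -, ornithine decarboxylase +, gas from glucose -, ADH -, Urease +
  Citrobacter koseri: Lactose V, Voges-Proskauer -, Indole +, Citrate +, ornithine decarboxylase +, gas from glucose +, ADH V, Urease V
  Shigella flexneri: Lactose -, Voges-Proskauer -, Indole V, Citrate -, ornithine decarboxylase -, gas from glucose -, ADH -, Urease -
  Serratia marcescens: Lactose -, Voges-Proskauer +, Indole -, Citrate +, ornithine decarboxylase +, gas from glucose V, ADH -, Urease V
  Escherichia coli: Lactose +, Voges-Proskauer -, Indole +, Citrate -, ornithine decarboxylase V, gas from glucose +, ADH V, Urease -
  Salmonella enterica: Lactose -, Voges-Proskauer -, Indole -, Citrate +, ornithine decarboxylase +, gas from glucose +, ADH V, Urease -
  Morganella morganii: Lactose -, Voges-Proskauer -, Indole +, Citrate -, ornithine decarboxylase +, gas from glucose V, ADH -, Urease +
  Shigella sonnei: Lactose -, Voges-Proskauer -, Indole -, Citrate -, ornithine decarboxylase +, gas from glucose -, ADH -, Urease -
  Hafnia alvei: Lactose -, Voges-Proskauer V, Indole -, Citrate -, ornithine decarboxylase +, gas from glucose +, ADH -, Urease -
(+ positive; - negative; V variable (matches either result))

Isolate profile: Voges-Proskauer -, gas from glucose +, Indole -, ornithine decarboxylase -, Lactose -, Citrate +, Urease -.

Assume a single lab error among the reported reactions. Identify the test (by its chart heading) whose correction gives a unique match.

ornithine decarboxylase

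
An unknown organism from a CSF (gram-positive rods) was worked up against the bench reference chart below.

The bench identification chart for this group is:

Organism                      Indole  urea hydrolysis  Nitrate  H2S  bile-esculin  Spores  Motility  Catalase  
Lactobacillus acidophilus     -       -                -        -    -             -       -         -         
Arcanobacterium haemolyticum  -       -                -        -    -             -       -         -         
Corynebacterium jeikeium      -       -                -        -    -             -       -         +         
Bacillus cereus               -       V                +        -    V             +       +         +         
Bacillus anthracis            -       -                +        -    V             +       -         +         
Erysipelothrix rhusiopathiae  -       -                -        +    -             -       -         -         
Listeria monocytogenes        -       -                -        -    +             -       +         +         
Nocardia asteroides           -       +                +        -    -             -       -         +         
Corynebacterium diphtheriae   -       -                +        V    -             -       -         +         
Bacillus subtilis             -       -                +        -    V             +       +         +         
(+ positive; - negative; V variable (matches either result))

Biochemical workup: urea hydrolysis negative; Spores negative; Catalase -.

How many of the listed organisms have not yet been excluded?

Catalase -: excludes 7 organisms — 3 left.
urea hydrolysis -: all 3 remaining candidates are consistent.
Spores -: all 3 remaining candidates are consistent.
Still consistent: Arcanobacterium haemolyticum, Erysipelothrix rhusiopathiae, Lactobacillus acidophilus.

3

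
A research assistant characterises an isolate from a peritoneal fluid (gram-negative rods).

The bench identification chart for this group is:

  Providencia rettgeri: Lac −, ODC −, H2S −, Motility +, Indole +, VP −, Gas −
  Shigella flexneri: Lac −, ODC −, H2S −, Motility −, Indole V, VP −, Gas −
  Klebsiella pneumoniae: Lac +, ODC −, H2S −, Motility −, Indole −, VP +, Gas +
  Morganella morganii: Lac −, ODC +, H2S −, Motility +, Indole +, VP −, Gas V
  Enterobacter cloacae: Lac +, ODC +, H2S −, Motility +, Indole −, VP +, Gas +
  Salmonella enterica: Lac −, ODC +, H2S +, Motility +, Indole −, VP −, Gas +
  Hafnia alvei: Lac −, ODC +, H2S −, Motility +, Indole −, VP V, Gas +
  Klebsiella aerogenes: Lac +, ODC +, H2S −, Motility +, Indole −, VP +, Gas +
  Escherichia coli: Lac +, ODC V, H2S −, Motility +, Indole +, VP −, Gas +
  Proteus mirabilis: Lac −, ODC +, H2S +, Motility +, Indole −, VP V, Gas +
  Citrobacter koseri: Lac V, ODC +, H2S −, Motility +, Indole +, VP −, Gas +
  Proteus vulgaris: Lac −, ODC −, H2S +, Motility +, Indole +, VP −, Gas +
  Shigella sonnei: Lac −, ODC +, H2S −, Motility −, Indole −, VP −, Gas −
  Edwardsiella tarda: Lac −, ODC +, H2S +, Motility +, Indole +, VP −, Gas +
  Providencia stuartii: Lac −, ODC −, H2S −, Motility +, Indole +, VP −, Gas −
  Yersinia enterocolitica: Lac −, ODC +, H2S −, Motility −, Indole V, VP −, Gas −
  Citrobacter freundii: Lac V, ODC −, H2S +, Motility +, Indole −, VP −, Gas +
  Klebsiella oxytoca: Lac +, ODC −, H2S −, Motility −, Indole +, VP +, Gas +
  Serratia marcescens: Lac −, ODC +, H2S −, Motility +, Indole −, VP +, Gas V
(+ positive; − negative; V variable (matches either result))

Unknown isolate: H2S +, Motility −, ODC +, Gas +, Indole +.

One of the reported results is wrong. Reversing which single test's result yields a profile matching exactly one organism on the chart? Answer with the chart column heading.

Motility

As reported, no row in the chart matches all 5 reactions.
Reversing ODC → still no organism matches.
Reversing H2S → still no organism matches.
Reversing Gas → still no organism matches.
Reversing Indole → still no organism matches.
Reversing Motility (to +) → unique match: Edwardsiella tarda.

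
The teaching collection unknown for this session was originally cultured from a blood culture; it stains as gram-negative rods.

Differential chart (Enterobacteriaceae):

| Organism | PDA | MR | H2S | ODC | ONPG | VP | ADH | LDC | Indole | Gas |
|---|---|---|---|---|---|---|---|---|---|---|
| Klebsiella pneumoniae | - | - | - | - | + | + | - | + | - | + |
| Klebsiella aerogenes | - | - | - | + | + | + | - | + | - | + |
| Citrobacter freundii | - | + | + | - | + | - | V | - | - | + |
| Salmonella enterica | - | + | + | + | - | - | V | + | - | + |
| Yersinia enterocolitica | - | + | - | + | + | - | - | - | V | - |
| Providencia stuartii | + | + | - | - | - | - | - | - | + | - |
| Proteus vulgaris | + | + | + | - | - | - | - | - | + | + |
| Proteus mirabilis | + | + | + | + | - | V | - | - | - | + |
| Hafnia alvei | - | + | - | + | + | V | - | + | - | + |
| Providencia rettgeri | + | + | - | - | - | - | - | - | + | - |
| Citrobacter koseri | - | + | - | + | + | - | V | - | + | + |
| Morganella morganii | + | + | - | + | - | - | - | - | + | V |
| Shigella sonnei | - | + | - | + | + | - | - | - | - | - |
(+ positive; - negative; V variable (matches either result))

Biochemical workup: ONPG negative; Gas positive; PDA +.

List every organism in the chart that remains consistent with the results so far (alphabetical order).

PDA +: excludes 8 organisms — 5 left.
Gas +: excludes Providencia stuartii, Providencia rettgeri — 3 left.
ONPG -: all 3 remaining candidates are consistent.

Morganella morganii, Proteus mirabilis, Proteus vulgaris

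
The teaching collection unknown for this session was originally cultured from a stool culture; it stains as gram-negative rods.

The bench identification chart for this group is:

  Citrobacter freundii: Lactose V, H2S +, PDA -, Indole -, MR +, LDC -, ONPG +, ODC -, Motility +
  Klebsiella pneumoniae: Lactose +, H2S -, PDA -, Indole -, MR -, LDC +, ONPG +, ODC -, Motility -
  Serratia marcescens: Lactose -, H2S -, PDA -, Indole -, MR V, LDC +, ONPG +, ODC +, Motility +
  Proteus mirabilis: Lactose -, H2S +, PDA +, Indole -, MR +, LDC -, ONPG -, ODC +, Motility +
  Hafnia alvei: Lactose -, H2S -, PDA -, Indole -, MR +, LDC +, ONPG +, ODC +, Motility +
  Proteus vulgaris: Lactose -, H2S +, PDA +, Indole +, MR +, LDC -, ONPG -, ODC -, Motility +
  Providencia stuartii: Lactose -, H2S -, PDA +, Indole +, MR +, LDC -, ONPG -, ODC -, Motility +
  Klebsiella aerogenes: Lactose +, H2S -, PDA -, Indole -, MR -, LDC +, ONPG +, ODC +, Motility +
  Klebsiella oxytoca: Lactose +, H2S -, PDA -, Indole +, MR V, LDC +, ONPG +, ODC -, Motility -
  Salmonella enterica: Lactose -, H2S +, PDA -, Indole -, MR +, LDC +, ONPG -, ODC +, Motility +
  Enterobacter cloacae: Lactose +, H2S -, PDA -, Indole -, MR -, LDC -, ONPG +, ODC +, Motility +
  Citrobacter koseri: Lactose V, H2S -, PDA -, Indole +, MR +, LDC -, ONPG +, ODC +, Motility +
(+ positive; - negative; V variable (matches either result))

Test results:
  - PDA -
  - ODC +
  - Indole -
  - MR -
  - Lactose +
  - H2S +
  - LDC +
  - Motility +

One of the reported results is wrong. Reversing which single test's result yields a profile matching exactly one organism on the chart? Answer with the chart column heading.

As reported, no row in the chart matches all 8 reactions.
Reversing H2S (to -) → unique match: Klebsiella aerogenes.
Reversing ODC → still no organism matches.
Reversing Indole → still no organism matches.
Reversing Lactose → still no organism matches.
Reversing LDC → still no organism matches.
Reversing PDA → still no organism matches.
Reversing Motility → still no organism matches.
Reversing MR → still no organism matches.

H2S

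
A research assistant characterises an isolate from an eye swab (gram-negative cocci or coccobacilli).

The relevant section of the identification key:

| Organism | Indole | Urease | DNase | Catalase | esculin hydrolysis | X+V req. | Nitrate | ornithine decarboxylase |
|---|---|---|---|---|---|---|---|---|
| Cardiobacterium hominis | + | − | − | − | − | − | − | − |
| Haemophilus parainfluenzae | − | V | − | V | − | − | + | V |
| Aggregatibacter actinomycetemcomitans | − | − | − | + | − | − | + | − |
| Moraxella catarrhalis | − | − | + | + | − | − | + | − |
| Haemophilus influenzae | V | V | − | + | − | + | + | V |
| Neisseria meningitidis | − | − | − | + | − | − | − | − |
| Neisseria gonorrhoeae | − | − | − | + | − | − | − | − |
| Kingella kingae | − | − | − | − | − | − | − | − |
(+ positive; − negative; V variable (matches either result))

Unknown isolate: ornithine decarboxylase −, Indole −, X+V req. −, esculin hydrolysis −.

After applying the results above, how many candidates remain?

6

ornithine decarboxylase −: all 8 remaining candidates are consistent.
Indole −: excludes Cardiobacterium hominis — 7 left.
esculin hydrolysis −: all 7 remaining candidates are consistent.
X+V req. −: excludes Haemophilus influenzae — 6 left.
Still consistent: Aggregatibacter actinomycetemcomitans, Haemophilus parainfluenzae, Kingella kingae, Moraxella catarrhalis, Neisseria gonorrhoeae, Neisseria meningitidis.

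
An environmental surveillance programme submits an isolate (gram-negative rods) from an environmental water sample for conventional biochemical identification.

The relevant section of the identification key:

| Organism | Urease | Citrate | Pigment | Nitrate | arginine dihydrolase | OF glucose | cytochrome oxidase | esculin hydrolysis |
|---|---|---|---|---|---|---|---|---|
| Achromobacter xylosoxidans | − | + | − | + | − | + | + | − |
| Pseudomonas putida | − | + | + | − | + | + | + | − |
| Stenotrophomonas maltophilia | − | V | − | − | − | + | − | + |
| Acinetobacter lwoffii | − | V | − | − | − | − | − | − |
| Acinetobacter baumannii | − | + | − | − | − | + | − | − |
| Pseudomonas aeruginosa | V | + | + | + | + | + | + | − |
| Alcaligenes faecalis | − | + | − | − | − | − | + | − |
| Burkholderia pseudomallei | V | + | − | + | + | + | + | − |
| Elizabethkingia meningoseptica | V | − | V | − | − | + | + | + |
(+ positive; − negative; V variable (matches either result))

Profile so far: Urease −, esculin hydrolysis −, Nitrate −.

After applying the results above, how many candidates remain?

4

esculin hydrolysis −: excludes Stenotrophomonas maltophilia, Elizabethkingia meningoseptica — 7 left.
Urease −: all 7 remaining candidates are consistent.
Nitrate −: excludes Achromobacter xylosoxidans, Pseudomonas aeruginosa, Burkholderia pseudomallei — 4 left.
Still consistent: Acinetobacter baumannii, Acinetobacter lwoffii, Alcaligenes faecalis, Pseudomonas putida.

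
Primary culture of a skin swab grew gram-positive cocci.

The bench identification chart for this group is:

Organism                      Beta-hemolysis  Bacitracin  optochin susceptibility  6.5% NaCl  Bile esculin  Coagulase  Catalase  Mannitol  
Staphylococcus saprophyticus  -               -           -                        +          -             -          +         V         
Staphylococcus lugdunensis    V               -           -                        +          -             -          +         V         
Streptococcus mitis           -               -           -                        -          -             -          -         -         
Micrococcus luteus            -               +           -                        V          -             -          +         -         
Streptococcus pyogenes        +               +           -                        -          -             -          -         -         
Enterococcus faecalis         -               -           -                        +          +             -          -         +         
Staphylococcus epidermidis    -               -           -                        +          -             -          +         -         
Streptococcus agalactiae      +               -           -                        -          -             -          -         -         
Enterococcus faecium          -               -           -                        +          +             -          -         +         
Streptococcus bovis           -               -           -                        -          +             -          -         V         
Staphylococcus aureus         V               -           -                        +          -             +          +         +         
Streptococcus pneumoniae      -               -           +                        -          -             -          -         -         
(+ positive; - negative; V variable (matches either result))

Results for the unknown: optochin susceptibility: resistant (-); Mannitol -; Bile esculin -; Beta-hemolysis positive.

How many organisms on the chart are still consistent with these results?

optochin susceptibility -: excludes Streptococcus pneumoniae — 11 left.
Bile esculin -: excludes Enterococcus faecalis, Enterococcus faecium, Streptococcus bovis — 8 left.
Mannitol -: excludes Staphylococcus aureus — 7 left.
Beta-hemolysis +: excludes Staphylococcus saprophyticus, Streptococcus mitis, Micrococcus luteus, Staphylococcus epidermidis — 3 left.
Still consistent: Staphylococcus lugdunensis, Streptococcus agalactiae, Streptococcus pyogenes.

3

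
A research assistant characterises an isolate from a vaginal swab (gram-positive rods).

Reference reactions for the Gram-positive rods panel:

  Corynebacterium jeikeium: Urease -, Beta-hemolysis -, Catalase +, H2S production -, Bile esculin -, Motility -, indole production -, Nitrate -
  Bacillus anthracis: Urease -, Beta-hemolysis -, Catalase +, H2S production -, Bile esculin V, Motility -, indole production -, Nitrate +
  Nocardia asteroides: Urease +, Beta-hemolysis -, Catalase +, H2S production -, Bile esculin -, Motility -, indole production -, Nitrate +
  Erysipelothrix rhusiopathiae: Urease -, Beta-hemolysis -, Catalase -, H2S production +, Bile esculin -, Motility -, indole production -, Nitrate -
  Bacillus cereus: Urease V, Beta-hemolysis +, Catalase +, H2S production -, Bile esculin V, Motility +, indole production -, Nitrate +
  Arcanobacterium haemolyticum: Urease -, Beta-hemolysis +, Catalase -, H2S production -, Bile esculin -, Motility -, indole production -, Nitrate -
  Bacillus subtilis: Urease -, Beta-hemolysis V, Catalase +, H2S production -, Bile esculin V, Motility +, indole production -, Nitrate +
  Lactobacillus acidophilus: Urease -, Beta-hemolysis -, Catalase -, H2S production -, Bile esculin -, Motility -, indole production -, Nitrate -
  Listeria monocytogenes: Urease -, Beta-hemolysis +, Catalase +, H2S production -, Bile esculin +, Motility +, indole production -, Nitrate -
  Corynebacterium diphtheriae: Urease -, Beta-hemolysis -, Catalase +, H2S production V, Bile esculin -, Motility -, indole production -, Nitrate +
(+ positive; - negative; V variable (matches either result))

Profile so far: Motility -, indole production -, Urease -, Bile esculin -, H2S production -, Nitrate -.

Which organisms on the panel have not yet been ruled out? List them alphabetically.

Arcanobacterium haemolyticum, Corynebacterium jeikeium, Lactobacillus acidophilus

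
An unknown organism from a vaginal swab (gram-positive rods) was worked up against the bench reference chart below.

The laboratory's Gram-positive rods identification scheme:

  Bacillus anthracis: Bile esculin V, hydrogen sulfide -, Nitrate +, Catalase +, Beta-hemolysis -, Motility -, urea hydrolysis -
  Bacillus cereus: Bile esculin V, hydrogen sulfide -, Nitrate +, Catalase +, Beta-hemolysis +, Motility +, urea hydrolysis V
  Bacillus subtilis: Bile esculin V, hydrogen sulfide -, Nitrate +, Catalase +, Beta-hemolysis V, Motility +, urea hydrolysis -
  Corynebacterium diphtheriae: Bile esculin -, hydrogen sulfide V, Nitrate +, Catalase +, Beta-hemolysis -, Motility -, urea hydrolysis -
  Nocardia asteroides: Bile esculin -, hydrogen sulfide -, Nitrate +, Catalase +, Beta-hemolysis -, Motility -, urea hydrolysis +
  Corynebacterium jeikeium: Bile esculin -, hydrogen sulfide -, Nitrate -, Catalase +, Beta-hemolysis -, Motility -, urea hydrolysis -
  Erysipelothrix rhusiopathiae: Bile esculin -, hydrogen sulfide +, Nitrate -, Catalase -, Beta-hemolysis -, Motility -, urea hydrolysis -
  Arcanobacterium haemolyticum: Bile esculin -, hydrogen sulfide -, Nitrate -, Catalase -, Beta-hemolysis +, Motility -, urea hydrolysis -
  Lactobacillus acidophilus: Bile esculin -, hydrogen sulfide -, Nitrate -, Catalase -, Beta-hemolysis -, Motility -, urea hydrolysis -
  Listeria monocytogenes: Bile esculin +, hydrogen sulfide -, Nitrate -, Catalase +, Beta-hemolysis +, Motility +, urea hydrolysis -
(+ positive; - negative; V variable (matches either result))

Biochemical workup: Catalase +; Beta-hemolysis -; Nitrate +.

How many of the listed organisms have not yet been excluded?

4

Beta-hemolysis -: excludes Bacillus cereus, Arcanobacterium haemolyticum, Listeria monocytogenes — 7 left.
Catalase +: excludes Erysipelothrix rhusiopathiae, Lactobacillus acidophilus — 5 left.
Nitrate +: excludes Corynebacterium jeikeium — 4 left.
Still consistent: Bacillus anthracis, Bacillus subtilis, Corynebacterium diphtheriae, Nocardia asteroides.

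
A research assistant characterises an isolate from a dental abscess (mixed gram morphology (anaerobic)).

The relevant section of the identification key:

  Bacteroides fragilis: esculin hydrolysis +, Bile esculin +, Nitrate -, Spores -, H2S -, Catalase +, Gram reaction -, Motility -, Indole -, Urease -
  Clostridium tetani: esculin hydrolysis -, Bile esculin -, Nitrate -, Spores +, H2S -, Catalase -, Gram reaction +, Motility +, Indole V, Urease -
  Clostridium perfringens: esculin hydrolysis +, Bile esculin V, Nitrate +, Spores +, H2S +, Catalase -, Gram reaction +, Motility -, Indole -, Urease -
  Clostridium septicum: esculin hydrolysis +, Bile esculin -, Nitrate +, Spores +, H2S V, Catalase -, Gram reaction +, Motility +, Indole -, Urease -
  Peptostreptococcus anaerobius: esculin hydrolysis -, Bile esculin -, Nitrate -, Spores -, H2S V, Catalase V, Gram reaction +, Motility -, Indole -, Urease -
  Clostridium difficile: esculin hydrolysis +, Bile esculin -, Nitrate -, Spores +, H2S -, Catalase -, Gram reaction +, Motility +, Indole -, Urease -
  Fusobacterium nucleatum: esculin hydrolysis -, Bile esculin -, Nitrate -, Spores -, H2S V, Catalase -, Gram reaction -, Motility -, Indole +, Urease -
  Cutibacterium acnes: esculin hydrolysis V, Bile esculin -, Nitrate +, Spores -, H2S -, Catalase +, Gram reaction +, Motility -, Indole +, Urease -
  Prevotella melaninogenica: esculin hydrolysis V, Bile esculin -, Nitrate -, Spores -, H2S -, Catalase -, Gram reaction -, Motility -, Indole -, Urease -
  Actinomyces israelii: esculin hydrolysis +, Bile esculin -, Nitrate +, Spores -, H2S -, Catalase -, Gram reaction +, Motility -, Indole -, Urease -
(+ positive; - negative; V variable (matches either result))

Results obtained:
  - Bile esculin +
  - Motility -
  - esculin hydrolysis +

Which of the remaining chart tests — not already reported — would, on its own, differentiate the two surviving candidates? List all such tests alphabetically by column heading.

Catalase, Gram reaction, H2S, Nitrate, Spores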